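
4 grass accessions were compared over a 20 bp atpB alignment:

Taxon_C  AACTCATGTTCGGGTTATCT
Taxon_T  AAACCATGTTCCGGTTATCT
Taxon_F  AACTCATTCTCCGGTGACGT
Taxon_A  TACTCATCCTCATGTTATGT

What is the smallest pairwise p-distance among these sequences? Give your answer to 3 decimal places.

0.150

Pairwise Hamming distances:
  Taxon_C vs Taxon_T: 3
  Taxon_C vs Taxon_F: 6
  Taxon_C vs Taxon_A: 6
  Taxon_T vs Taxon_F: 7
  Taxon_T vs Taxon_A: 8
  Taxon_F vs Taxon_A: 6
The smallest is 3 mismatches, between Taxon_C and Taxon_T; p = 3/20 = 0.150.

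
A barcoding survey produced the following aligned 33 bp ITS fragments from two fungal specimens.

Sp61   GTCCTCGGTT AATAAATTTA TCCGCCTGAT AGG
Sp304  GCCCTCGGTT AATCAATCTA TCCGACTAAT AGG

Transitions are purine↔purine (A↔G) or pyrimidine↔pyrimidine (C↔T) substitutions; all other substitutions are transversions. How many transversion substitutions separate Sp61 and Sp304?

Mismatches occur at site 2 (T↔C, transition), site 14 (A↔C, transversion), site 18 (T↔C, transition), site 25 (C↔A, transversion), site 28 (G↔A, transition).
Of the 5 differences, 3 transitions and 2 transversions, so the answer is 2.

2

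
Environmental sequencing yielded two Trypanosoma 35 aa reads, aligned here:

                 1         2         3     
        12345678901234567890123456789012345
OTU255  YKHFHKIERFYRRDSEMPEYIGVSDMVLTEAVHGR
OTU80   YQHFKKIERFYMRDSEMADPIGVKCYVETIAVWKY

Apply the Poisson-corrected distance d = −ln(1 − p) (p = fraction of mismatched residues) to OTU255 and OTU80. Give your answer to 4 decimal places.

Mismatches occur at site 2 (K↔Q), site 5 (H↔K), site 12 (R↔M), site 18 (P↔A), site 19 (E↔D), site 20 (Y↔P), site 24 (S↔K), site 25 (D↔C), site 26 (M↔Y), site 28 (L↔E), site 30 (E↔I), site 33 (H↔W), site 34 (G↔K), site 35 (R↔Y).
p = 14/35 = 0.400000.
d = −ln(1 − 0.400000) = −ln(0.600000) = 0.5108.

0.5108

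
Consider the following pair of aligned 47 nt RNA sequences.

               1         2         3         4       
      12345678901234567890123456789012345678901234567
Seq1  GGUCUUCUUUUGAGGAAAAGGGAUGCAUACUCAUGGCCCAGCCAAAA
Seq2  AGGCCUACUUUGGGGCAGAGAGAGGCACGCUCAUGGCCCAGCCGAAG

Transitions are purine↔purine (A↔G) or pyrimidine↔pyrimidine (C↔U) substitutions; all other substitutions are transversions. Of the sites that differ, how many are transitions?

10

Mismatches occur at site 1 (G↔A, transition), site 3 (U↔G, transversion), site 5 (U↔C, transition), site 7 (C↔A, transversion), site 8 (U↔C, transition), site 13 (A↔G, transition), site 16 (A↔C, transversion), site 18 (A↔G, transition), site 21 (G↔A, transition), site 24 (U↔G, transversion), site 28 (U↔C, transition), site 29 (A↔G, transition), site 44 (A↔G, transition), site 47 (A↔G, transition).
Of the 14 differences, 10 transitions and 4 transversions, so the answer is 10.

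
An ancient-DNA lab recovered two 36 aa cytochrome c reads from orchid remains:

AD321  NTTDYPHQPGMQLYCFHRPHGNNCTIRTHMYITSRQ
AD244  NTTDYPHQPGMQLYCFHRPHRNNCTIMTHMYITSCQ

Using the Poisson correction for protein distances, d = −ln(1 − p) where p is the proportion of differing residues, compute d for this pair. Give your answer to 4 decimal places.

Differing sites — 21:G/R; 27:R/M; 35:R/C.
p = 3/36 = 0.083333.
d = −ln(1 − 0.083333) = −ln(0.916667) = 0.0870.

0.0870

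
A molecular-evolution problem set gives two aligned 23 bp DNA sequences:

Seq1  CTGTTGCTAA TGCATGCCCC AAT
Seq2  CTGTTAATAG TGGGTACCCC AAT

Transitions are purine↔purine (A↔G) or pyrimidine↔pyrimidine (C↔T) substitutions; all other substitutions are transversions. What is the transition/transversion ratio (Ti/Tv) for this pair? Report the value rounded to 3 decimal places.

The sequences differ at positions 6 (G/A, transition), 7 (C/A, transversion), 10 (A/G, transition), 13 (C/G, transversion), 14 (A/G, transition), 16 (G/A, transition).
Of the 6 differences, 4 transitions and 2 transversions, so Ti/Tv = 4/2 = 2.000.

2.000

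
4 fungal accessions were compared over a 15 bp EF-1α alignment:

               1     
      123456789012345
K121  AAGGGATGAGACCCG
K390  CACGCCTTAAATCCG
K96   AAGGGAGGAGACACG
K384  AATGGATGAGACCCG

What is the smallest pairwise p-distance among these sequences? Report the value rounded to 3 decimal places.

0.067

Pairwise Hamming distances:
  K121 vs K390: 7
  K121 vs K96: 2
  K121 vs K384: 1
  K390 vs K96: 9
  K390 vs K384: 7
  K96 vs K384: 3
The smallest is 1 mismatch, between K121 and K384; p = 1/15 = 0.067.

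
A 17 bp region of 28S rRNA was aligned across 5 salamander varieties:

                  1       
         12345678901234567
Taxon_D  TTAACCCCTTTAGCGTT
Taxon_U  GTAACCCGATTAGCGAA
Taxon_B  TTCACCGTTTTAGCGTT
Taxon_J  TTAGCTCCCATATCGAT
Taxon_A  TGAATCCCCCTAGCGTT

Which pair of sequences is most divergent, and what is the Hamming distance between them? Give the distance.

9

Pairwise Hamming distances:
  Taxon_D vs Taxon_U: 5
  Taxon_D vs Taxon_B: 3
  Taxon_D vs Taxon_J: 6
  Taxon_D vs Taxon_A: 4
  Taxon_U vs Taxon_B: 7
  Taxon_U vs Taxon_J: 8
  Taxon_U vs Taxon_A: 8
  Taxon_B vs Taxon_J: 9
  Taxon_B vs Taxon_A: 7
  Taxon_J vs Taxon_A: 7
The largest is 9, between Taxon_B and Taxon_J.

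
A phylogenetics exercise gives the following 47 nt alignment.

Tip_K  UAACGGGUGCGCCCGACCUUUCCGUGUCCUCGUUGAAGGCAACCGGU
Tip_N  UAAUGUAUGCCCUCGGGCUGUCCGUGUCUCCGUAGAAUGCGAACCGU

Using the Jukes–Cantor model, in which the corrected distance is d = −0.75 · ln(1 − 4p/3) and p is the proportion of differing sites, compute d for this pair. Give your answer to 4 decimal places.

0.4157

The sequences differ at positions 4 (C/U), 6 (G/U), 7 (G/A), 11 (G/C), 13 (C/U), 16 (A/G), 17 (C/G), 20 (U/G), 29 (C/U), 30 (U/C), 34 (U/A), 38 (G/U), 41 (A/G), 43 (C/A), 45 (G/C).
p = 15/47 = 0.319149.
d = −0.75 · ln(1 − (4/3)·0.319149) = −0.75 · ln(0.574468) = −0.75 · (-0.554311) = 0.4157.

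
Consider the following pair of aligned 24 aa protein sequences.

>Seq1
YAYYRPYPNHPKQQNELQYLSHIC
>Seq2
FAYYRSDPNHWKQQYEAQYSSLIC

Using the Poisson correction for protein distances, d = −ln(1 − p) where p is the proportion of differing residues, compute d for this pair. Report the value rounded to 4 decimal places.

0.4055

Mismatches occur at site 1 (Y↔F), site 6 (P↔S), site 7 (Y↔D), site 11 (P↔W), site 15 (N↔Y), site 17 (L↔A), site 20 (L↔S), site 22 (H↔L).
p = 8/24 = 0.333333.
d = −ln(1 − 0.333333) = −ln(0.666667) = 0.4055.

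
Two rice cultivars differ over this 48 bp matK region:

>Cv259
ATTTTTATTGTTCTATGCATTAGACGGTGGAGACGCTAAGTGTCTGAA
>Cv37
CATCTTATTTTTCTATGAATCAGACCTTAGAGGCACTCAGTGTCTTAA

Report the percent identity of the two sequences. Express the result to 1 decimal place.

Differing sites — 1:A/C; 2:T/A; 4:T/C; 10:G/T; 18:C/A; 21:T/C; 26:G/C; 27:G/T; 29:G/A; 33:A/G; 35:G/A; 38:A/C; 46:G/T.
35 of the 48 sites match, so the percent identity is 35/48 × 100 = 72.9%.

72.9%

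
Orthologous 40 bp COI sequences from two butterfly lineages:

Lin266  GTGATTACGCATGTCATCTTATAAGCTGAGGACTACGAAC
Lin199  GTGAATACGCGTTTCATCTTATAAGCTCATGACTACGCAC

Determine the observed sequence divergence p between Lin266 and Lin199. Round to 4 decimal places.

Mismatches occur at site 5 (T↔A), site 11 (A↔G), site 13 (G↔T), site 28 (G↔C), site 30 (G↔T), site 38 (A↔C).
There are 6 differences over 40 sites, so p = 6/40 = 0.1500.

0.1500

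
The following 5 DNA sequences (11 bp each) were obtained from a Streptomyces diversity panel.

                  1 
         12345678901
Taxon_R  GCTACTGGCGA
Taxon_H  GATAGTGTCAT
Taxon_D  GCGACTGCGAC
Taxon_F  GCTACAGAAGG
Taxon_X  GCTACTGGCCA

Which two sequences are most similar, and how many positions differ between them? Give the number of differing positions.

Pairwise Hamming distances:
  Taxon_R vs Taxon_H: 5
  Taxon_R vs Taxon_D: 5
  Taxon_R vs Taxon_F: 4
  Taxon_R vs Taxon_X: 1
  Taxon_H vs Taxon_D: 6
  Taxon_H vs Taxon_F: 7
  Taxon_H vs Taxon_X: 5
  Taxon_D vs Taxon_F: 6
  Taxon_D vs Taxon_X: 5
  Taxon_F vs Taxon_X: 5
The smallest is 1, between Taxon_R and Taxon_X.

1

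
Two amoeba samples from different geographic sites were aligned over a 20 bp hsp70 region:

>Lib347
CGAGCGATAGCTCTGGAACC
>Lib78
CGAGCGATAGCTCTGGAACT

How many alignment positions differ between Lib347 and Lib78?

The sequences differ at position 20 (C/T).
That gives 1 mismatch out of 20 aligned sites, so the Hamming distance is 1.

1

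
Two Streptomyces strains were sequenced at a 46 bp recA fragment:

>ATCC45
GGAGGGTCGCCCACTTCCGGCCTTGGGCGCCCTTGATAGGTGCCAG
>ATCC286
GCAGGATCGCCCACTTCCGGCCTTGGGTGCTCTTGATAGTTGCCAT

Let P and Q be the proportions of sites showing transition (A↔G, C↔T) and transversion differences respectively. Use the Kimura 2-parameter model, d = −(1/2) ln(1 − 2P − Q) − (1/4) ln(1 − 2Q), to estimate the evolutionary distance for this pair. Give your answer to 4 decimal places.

0.1438

The sequences differ at positions 2 (G/C, transversion), 6 (G/A, transition), 28 (C/T, transition), 31 (C/T, transition), 40 (G/T, transversion), 46 (G/T, transversion).
Of the 6 differences, 3 transitions and 3 transversions over 46 sites: P = 3/46 = 0.065217, Q = 3/46 = 0.065217.
d = −0.5·ln(0.804349) − 0.25·ln(0.869566) = −0.5·(-0.217722) − 0.25·(-0.139761) = 0.1438.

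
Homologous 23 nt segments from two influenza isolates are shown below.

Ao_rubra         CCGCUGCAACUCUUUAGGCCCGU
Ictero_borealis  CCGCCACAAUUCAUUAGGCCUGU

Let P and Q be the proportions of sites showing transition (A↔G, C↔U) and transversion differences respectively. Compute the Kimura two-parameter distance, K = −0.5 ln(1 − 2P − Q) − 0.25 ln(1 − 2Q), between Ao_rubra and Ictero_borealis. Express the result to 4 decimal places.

0.2710

The sequences differ at positions 5 (U/C, transition), 6 (G/A, transition), 10 (C/U, transition), 13 (U/A, transversion), 21 (C/U, transition).
Of the 5 differences, 4 transitions and 1 transversion over 23 sites: P = 4/23 = 0.173913, Q = 1/23 = 0.043478.
d = −0.5·ln(0.608696) − 0.25·ln(0.913044) = −0.5·(-0.496436) − 0.25·(-0.090971) = 0.2710.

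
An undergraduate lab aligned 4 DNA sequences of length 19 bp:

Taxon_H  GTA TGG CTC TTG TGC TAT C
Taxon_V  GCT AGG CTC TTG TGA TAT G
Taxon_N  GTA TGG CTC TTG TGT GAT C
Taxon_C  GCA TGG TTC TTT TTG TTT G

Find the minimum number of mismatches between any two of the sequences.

Pairwise Hamming distances:
  Taxon_H vs Taxon_V: 5
  Taxon_H vs Taxon_N: 2
  Taxon_H vs Taxon_C: 7
  Taxon_V vs Taxon_N: 6
  Taxon_V vs Taxon_C: 7
  Taxon_N vs Taxon_C: 8
The smallest is 2, between Taxon_H and Taxon_N.

2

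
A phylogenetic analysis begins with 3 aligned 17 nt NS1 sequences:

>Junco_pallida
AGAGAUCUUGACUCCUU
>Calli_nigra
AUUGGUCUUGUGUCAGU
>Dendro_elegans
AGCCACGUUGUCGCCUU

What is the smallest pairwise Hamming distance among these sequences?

Pairwise Hamming distances:
  Junco_pallida vs Calli_nigra: 7
  Junco_pallida vs Dendro_elegans: 6
  Calli_nigra vs Dendro_elegans: 10
The smallest is 6, between Junco_pallida and Dendro_elegans.

6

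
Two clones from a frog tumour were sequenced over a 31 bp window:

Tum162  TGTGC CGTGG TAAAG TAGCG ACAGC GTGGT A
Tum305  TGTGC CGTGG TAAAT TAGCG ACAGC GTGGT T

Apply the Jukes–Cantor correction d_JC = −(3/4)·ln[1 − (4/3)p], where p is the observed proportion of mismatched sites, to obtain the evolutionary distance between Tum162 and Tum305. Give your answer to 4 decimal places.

The sequences differ at positions 15 (G/T), 31 (A/T).
p = 2/31 = 0.064516.
d = −0.75 · ln(1 − (4/3)·0.064516) = −0.75 · ln(0.913979) = −0.75 · (-0.089948) = 0.0675.

0.0675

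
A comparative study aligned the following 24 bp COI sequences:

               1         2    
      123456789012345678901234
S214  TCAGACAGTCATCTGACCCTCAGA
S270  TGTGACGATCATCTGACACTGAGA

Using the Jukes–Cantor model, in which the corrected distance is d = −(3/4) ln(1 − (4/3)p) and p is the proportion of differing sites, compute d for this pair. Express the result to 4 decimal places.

0.3041

Mismatches occur at site 2 (C↔G), site 3 (A↔T), site 7 (A↔G), site 8 (G↔A), site 18 (C↔A), site 21 (C↔G).
p = 6/24 = 0.250000.
d = −0.75 · ln(1 − (4/3)·0.250000) = −0.75 · ln(0.666667) = −0.75 · (-0.405465) = 0.3041.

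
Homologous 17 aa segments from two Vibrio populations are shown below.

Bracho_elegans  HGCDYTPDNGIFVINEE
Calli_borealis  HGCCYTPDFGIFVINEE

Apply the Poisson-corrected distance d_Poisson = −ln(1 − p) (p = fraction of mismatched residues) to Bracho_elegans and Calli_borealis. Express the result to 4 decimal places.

0.1252

Differing sites — 4:D/C; 9:N/F.
p = 2/17 = 0.117647.
d = −ln(1 − 0.117647) = −ln(0.882353) = 0.1252.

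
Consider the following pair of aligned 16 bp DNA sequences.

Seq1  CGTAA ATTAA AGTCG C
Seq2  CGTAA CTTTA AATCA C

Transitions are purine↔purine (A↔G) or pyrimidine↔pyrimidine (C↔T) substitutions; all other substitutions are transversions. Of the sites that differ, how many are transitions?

2

The sequences differ at positions 6 (A/C, transversion), 9 (A/T, transversion), 12 (G/A, transition), 15 (G/A, transition).
Of the 4 differences, 2 transitions and 2 transversions, so the answer is 2.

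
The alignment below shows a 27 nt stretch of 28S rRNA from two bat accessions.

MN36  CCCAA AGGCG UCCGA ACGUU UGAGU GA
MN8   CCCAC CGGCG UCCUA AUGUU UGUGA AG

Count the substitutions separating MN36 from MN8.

8

Differing sites — 5:A/C; 6:A/C; 14:G/U; 17:C/U; 23:A/U; 25:U/A; 26:G/A; 27:A/G.
That gives 8 mismatches out of 27 aligned sites, so the Hamming distance is 8.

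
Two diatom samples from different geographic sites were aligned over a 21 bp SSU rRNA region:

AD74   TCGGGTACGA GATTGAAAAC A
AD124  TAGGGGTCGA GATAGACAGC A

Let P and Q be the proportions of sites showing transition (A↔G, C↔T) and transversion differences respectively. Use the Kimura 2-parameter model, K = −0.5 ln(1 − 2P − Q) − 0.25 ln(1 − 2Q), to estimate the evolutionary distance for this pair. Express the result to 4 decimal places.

0.3644

Mismatches occur at site 2 (C/A, transversion), site 6 (T/G, transversion), site 7 (A/T, transversion), site 14 (T/A, transversion), site 17 (A/C, transversion), site 19 (A/G, transition).
Of the 6 differences, 1 transition and 5 transversions over 21 sites: P = 1/21 = 0.047619, Q = 5/21 = 0.238095.
d = −0.5·ln(0.666667) − 0.25·ln(0.523810) = −0.5·(-0.405465) − 0.25·(-0.646626) = 0.3644.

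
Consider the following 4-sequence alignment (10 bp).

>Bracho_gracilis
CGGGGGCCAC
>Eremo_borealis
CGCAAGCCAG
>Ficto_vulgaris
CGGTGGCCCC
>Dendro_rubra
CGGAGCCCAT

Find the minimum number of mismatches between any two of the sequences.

2

Pairwise Hamming distances:
  Bracho_gracilis vs Eremo_borealis: 4
  Bracho_gracilis vs Ficto_vulgaris: 2
  Bracho_gracilis vs Dendro_rubra: 3
  Eremo_borealis vs Ficto_vulgaris: 5
  Eremo_borealis vs Dendro_rubra: 4
  Ficto_vulgaris vs Dendro_rubra: 4
The smallest is 2, between Bracho_gracilis and Ficto_vulgaris.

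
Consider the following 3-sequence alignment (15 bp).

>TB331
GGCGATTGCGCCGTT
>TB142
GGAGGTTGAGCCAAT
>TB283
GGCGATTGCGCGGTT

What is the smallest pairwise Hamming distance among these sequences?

Pairwise Hamming distances:
  TB331 vs TB142: 5
  TB331 vs TB283: 1
  TB142 vs TB283: 6
The smallest is 1, between TB331 and TB283.

1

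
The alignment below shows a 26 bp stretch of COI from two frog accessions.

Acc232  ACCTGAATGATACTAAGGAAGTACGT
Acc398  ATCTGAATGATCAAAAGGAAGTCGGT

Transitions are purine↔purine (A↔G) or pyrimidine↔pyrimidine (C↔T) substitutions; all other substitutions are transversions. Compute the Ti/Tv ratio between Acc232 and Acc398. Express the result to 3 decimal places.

Differing sites — 2:C/T (Ti); 12:A/C (Tv); 13:C/A (Tv); 14:T/A (Tv); 23:A/C (Tv); 24:C/G (Tv).
Of the 6 differences, 1 transition and 5 transversions, so Ti/Tv = 1/5 = 0.200.

0.200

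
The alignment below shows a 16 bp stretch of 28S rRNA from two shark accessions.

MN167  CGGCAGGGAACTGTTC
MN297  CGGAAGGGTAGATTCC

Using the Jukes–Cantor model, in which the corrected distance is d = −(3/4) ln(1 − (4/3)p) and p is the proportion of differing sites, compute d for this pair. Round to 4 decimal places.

0.5199

The sequences differ at positions 4 (C/A), 9 (A/T), 11 (C/G), 12 (T/A), 13 (G/T), 15 (T/C).
p = 6/16 = 0.375000.
d = −0.75 · ln(1 − (4/3)·0.375000) = −0.75 · ln(0.500000) = −0.75 · (-0.693147) = 0.5199.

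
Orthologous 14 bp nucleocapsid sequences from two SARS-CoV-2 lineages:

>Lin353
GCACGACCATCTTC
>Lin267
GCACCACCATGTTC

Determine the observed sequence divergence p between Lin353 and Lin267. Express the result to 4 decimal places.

Mismatches occur at site 5 (G/C), site 11 (C/G).
There are 2 differences over 14 sites, so p = 2/14 = 0.1429.

0.1429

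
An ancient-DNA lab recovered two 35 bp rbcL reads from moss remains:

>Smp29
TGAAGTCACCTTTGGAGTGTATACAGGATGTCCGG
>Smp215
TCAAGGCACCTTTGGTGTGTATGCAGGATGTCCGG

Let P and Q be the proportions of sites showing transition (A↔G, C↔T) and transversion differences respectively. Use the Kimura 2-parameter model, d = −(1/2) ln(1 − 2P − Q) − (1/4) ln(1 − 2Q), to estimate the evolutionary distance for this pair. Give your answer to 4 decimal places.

0.1241

Differing sites — 2:G/C (Tv); 6:T/G (Tv); 16:A/T (Tv); 23:A/G (Ti).
Of the 4 differences, 1 transition and 3 transversions over 35 sites: P = 1/35 = 0.028571, Q = 3/35 = 0.085714.
d = −0.5·ln(0.857144) − 0.25·ln(0.828572) = −0.5·(-0.154149) − 0.25·(-0.188052) = 0.1241.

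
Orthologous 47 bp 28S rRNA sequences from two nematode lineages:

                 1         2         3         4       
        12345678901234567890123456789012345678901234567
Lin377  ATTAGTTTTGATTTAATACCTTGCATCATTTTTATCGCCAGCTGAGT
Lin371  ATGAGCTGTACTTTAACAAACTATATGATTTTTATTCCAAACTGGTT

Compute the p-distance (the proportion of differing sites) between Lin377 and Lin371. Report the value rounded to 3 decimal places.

0.383

Mismatches occur at site 3 (T↔G), site 6 (T↔C), site 8 (T↔G), site 10 (G↔A), site 11 (A↔C), site 17 (T↔C), site 19 (C↔A), site 20 (C↔A), site 21 (T↔C), site 23 (G↔A), site 24 (C↔T), site 27 (C↔G), site 36 (C↔T), site 37 (G↔C), site 39 (C↔A), site 41 (G↔A), site 45 (A↔G), site 46 (G↔T).
There are 18 differences over 47 sites, so p = 18/47 = 0.383.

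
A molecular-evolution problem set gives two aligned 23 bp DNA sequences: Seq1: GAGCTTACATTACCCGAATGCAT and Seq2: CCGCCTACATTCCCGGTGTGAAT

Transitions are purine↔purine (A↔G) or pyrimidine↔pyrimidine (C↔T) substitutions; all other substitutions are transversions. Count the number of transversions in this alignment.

Differing sites — 1:G/C (Tv); 2:A/C (Tv); 5:T/C (Ti); 12:A/C (Tv); 15:C/G (Tv); 17:A/T (Tv); 18:A/G (Ti); 21:C/A (Tv).
Of the 8 differences, 2 transitions and 6 transversions, so the answer is 6.

6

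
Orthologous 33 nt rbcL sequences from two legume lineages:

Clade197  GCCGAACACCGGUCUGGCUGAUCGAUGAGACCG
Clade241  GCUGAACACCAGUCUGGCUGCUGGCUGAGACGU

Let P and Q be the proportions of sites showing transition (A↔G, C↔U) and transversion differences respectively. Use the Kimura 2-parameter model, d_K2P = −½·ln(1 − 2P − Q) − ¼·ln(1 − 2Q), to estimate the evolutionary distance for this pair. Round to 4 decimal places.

The sequences differ at positions 3 (C/U, transition), 11 (G/A, transition), 21 (A/C, transversion), 23 (C/G, transversion), 25 (A/C, transversion), 32 (C/G, transversion), 33 (G/U, transversion).
Of the 7 differences, 2 transitions and 5 transversions over 33 sites: P = 2/33 = 0.060606, Q = 5/33 = 0.151515.
d = −0.5·ln(0.727273) − 0.25·ln(0.696970) = −0.5·(-0.318453) − 0.25·(-0.361013) = 0.2495.

0.2495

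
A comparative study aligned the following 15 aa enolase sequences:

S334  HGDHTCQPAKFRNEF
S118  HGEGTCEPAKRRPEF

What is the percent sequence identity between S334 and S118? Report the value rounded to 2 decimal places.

The sequences differ at positions 3 (D/E), 4 (H/G), 7 (Q/E), 11 (F/R), 13 (N/P).
10 of the 15 sites match, so the percent identity is 10/15 × 100 = 66.67%.

66.67%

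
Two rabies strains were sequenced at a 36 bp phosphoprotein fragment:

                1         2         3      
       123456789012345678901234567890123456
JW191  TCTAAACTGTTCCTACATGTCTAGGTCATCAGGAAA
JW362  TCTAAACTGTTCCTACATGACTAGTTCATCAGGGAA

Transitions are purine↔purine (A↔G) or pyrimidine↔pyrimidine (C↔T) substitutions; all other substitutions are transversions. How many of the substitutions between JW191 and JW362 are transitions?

Mismatches occur at site 20 (T↔A, transversion), site 25 (G↔T, transversion), site 34 (A↔G, transition).
Of the 3 differences, 1 transition and 2 transversions, so the answer is 1.

1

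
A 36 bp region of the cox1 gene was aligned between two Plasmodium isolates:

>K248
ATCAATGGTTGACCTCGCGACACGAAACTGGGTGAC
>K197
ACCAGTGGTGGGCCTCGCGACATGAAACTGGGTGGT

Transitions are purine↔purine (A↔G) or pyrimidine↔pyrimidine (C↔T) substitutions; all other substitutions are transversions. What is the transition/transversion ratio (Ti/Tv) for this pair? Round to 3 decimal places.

6.000

Mismatches occur at site 2 (T↔C, transition), site 5 (A↔G, transition), site 10 (T↔G, transversion), site 12 (A↔G, transition), site 23 (C↔T, transition), site 35 (A↔G, transition), site 36 (C↔T, transition).
Of the 7 differences, 6 transitions and 1 transversion, so Ti/Tv = 6/1 = 6.000.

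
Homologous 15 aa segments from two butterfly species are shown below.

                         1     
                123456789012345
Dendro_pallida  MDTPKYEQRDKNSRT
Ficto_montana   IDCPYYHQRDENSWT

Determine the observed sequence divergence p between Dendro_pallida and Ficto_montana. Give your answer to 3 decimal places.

0.400

The sequences differ at positions 1 (M/I), 3 (T/C), 5 (K/Y), 7 (E/H), 11 (K/E), 14 (R/W).
There are 6 differences over 15 sites, so p = 6/15 = 0.400.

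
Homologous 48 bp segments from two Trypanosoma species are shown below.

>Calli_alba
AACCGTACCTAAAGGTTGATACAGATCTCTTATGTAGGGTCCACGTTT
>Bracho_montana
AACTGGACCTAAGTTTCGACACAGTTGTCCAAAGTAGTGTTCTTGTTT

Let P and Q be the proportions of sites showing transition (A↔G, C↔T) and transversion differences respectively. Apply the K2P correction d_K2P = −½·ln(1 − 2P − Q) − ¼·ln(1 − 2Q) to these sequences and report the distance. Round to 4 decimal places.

Mismatches occur at site 4 (C→T, transition), site 6 (T→G, transversion), site 13 (A→G, transition), site 14 (G→T, transversion), site 15 (G→T, transversion), site 17 (T→C, transition), site 20 (T→C, transition), site 25 (A→T, transversion), site 27 (C→G, transversion), site 30 (T→C, transition), site 31 (T→A, transversion), site 33 (T→A, transversion), site 38 (G→T, transversion), site 41 (C→T, transition), site 43 (A→T, transversion), site 44 (C→T, transition).
Of the 16 differences, 7 transitions and 9 transversions over 48 sites: P = 7/48 = 0.145833, Q = 9/48 = 0.187500.
d = −0.5·ln(0.520834) − 0.25·ln(0.625000) = −0.5·(-0.652324) − 0.25·(-0.470004) = 0.4437.

0.4437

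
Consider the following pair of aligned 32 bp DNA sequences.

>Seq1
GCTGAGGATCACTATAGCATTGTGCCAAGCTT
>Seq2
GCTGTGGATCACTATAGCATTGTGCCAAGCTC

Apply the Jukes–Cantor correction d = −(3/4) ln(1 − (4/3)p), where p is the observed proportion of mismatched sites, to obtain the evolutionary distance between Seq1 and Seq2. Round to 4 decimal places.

0.0653

Differing sites — 5:A/T; 32:T/C.
p = 2/32 = 0.062500.
d = −0.75 · ln(1 − (4/3)·0.062500) = −0.75 · ln(0.916667) = −0.75 · (-0.087011) = 0.0653.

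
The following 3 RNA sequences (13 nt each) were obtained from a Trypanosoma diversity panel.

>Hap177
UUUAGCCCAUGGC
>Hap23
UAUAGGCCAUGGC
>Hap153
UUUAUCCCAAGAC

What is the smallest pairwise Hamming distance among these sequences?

Pairwise Hamming distances:
  Hap177 vs Hap23: 2
  Hap177 vs Hap153: 3
  Hap23 vs Hap153: 5
The smallest is 2, between Hap177 and Hap23.

2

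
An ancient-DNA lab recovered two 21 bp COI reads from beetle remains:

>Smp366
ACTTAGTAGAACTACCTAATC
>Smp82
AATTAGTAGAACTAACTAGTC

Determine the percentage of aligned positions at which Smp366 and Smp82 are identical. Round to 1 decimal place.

Mismatches occur at site 2 (C↔A), site 15 (C↔A), site 19 (A↔G).
18 of the 21 sites match, so the percent identity is 18/21 × 100 = 85.7%.

85.7%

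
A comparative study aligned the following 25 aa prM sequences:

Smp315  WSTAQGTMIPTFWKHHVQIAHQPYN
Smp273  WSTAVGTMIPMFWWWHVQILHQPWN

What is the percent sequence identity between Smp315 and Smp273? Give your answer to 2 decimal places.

Differing sites — 5:Q/V; 11:T/M; 14:K/W; 15:H/W; 20:A/L; 24:Y/W.
19 of the 25 sites match, so the percent identity is 19/25 × 100 = 76.00%.

76.00%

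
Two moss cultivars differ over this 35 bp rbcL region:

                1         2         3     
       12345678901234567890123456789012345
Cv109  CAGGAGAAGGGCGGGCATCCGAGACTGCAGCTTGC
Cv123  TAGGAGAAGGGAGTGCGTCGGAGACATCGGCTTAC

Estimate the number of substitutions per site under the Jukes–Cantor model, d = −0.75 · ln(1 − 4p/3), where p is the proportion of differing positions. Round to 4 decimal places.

The sequences differ at positions 1 (C/T), 12 (C/A), 14 (G/T), 17 (A/G), 20 (C/G), 26 (T/A), 27 (G/T), 29 (A/G), 34 (G/A).
p = 9/35 = 0.257143.
d = −0.75 · ln(1 − (4/3)·0.257143) = −0.75 · ln(0.657143) = −0.75 · (-0.419854) = 0.3149.

0.3149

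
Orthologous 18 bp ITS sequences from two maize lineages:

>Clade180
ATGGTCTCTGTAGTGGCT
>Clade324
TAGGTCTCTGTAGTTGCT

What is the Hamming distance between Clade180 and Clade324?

The sequences differ at positions 1 (A/T), 2 (T/A), 15 (G/T).
That gives 3 mismatches out of 18 aligned sites, so the Hamming distance is 3.

3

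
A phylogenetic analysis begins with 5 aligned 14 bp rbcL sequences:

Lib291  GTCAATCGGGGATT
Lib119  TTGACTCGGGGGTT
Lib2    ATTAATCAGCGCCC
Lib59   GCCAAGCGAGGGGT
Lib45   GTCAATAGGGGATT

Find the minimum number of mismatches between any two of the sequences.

1

Pairwise Hamming distances:
  Lib291 vs Lib119: 4
  Lib291 vs Lib2: 7
  Lib291 vs Lib59: 5
  Lib291 vs Lib45: 1
  Lib119 vs Lib2: 8
  Lib119 vs Lib59: 7
  Lib119 vs Lib45: 5
  Lib2 vs Lib59: 10
  Lib2 vs Lib45: 8
  Lib59 vs Lib45: 6
The smallest is 1, between Lib291 and Lib45.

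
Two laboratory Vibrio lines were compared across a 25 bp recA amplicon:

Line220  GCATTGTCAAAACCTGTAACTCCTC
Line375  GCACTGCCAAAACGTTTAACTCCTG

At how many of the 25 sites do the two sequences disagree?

5

Differing sites — 4:T/C; 7:T/C; 14:C/G; 16:G/T; 25:C/G.
That gives 5 mismatches out of 25 aligned sites, so the Hamming distance is 5.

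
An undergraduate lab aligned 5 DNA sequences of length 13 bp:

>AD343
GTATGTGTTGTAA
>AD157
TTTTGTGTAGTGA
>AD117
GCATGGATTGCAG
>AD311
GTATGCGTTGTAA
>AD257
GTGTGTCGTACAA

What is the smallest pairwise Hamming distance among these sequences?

1

Pairwise Hamming distances:
  AD343 vs AD157: 4
  AD343 vs AD117: 5
  AD343 vs AD311: 1
  AD343 vs AD257: 5
  AD157 vs AD117: 9
  AD157 vs AD311: 5
  AD157 vs AD257: 8
  AD117 vs AD311: 5
  AD117 vs AD257: 7
  AD311 vs AD257: 6
The smallest is 1, between AD343 and AD311.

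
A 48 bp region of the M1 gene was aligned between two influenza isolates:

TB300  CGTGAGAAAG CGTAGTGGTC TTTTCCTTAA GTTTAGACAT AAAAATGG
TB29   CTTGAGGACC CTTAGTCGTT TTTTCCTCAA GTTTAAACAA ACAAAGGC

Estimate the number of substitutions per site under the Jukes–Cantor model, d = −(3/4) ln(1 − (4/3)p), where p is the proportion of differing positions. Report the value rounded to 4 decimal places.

Differing sites — 2:G/T; 7:A/G; 9:A/C; 10:G/C; 12:G/T; 17:G/C; 20:C/T; 28:T/C; 36:G/A; 40:T/A; 42:A/C; 46:T/G; 48:G/C.
p = 13/48 = 0.270833.
d = −0.75 · ln(1 − (4/3)·0.270833) = −0.75 · ln(0.638889) = −0.75 · (-0.448025) = 0.3360.

0.3360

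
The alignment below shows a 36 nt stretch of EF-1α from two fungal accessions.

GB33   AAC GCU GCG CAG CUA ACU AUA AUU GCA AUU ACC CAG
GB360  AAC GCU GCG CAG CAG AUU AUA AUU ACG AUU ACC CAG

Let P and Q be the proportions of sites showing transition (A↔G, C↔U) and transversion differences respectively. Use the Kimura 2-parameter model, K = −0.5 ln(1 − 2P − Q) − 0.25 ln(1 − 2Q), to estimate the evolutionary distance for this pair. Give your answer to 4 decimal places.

Mismatches occur at site 14 (U↔A, transversion), site 15 (A↔G, transition), site 17 (C↔U, transition), site 25 (G↔A, transition), site 27 (A↔G, transition).
Of the 5 differences, 4 transitions and 1 transversion over 36 sites: P = 4/36 = 0.111111, Q = 1/36 = 0.027778.
d = −0.5·ln(0.750000) − 0.25·ln(0.944444) = −0.5·(-0.287682) − 0.25·(-0.057159) = 0.1581.

0.1581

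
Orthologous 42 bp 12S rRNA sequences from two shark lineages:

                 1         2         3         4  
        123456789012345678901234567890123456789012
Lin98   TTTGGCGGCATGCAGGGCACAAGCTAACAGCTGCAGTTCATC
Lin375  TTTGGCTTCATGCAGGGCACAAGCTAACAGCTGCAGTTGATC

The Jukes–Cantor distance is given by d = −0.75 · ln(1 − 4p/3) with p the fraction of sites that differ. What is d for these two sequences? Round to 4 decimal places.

Mismatches occur at site 7 (G/T), site 8 (G/T), site 39 (C/G).
p = 3/42 = 0.071429.
d = −0.75 · ln(1 − (4/3)·0.071429) = −0.75 · ln(0.904761) = −0.75 · (-0.100084) = 0.0751.

0.0751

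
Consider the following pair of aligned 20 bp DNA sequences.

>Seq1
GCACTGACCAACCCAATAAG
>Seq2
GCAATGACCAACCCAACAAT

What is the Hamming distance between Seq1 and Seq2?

Differing sites — 4:C/A; 17:T/C; 20:G/T.
That gives 3 mismatches out of 20 aligned sites, so the Hamming distance is 3.

3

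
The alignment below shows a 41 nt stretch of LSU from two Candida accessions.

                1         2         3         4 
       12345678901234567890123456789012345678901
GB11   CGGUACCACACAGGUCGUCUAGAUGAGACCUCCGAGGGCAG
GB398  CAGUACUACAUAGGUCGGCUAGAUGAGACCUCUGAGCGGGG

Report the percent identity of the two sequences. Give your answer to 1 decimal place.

80.5%

Differing sites — 2:G/A; 7:C/U; 11:C/U; 18:U/G; 33:C/U; 37:G/C; 39:C/G; 40:A/G.
33 of the 41 sites match, so the percent identity is 33/41 × 100 = 80.5%.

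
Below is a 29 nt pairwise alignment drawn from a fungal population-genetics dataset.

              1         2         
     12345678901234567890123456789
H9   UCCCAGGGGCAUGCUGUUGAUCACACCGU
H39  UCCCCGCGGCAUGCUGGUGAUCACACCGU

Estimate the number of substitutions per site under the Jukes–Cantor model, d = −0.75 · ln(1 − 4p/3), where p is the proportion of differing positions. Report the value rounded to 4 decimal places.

The sequences differ at positions 5 (A/C), 7 (G/C), 17 (U/G).
p = 3/29 = 0.103448.
d = −0.75 · ln(1 − (4/3)·0.103448) = −0.75 · ln(0.862069) = −0.75 · (-0.148420) = 0.1113.

0.1113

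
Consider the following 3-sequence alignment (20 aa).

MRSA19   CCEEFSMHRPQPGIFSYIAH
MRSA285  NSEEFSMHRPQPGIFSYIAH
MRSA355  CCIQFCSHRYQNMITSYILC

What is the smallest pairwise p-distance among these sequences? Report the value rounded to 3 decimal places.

0.100

Pairwise Hamming distances:
  MRSA19 vs MRSA285: 2
  MRSA19 vs MRSA355: 10
  MRSA285 vs MRSA355: 12
The smallest is 2 mismatches, between MRSA19 and MRSA285; p = 2/20 = 0.100.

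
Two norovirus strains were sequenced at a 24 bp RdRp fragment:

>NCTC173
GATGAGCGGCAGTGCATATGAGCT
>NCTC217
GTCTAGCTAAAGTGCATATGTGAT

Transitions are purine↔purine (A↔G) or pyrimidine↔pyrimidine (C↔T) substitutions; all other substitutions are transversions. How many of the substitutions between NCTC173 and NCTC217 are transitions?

The sequences differ at positions 2 (A/T, transversion), 3 (T/C, transition), 4 (G/T, transversion), 8 (G/T, transversion), 9 (G/A, transition), 10 (C/A, transversion), 21 (A/T, transversion), 23 (C/A, transversion).
Of the 8 differences, 2 transitions and 6 transversions, so the answer is 2.

2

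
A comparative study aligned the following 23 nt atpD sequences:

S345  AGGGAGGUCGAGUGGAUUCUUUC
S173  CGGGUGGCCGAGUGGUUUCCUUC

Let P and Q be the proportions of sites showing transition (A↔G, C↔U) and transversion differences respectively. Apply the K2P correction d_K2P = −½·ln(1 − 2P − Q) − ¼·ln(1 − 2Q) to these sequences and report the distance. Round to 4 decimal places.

0.2570

Mismatches occur at site 1 (A→C, transversion), site 5 (A→U, transversion), site 8 (U→C, transition), site 16 (A→U, transversion), site 20 (U→C, transition).
Of the 5 differences, 2 transitions and 3 transversions over 23 sites: P = 2/23 = 0.086957, Q = 3/23 = 0.130435.
d = −0.5·ln(0.695651) − 0.25·ln(0.739130) = −0.5·(-0.362907) − 0.25·(-0.302281) = 0.2570.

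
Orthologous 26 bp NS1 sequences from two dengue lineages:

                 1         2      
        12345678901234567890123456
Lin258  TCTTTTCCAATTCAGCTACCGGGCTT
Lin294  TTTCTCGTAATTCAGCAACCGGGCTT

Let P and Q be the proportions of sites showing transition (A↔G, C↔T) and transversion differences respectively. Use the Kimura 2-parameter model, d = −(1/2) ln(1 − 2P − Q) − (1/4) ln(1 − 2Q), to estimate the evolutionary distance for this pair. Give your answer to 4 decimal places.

0.2845

The sequences differ at positions 2 (C/T, transition), 4 (T/C, transition), 6 (T/C, transition), 7 (C/G, transversion), 8 (C/T, transition), 17 (T/A, transversion).
Of the 6 differences, 4 transitions and 2 transversions over 26 sites: P = 4/26 = 0.153846, Q = 2/26 = 0.076923.
d = −0.5·ln(0.615385) − 0.25·ln(0.846154) = −0.5·(-0.485507) − 0.25·(-0.167054) = 0.2845.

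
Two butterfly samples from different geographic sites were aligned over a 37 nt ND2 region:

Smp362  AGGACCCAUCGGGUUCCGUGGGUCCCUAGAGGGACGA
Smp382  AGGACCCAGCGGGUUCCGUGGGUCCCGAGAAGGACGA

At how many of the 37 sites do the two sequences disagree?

3

Differing sites — 9:U/G; 27:U/G; 31:G/A.
That gives 3 mismatches out of 37 aligned sites, so the Hamming distance is 3.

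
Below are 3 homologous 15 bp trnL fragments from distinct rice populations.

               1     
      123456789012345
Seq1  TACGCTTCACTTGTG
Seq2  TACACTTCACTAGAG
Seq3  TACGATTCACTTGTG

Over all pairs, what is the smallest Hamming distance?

Pairwise Hamming distances:
  Seq1 vs Seq2: 3
  Seq1 vs Seq3: 1
  Seq2 vs Seq3: 4
The smallest is 1, between Seq1 and Seq3.

1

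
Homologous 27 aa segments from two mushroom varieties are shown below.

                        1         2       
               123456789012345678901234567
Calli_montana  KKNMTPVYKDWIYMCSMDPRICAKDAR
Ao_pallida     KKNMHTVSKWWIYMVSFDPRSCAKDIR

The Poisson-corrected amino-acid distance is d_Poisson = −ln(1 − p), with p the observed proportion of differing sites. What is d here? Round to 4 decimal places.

0.3514

The sequences differ at positions 5 (T/H), 6 (P/T), 8 (Y/S), 10 (D/W), 15 (C/V), 17 (M/F), 21 (I/S), 26 (A/I).
p = 8/27 = 0.296296.
d = −ln(1 − 0.296296) = −ln(0.703704) = 0.3514.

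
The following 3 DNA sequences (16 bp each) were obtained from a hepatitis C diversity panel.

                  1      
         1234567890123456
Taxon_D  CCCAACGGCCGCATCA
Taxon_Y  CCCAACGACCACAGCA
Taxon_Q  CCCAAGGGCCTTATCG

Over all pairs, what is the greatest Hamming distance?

Pairwise Hamming distances:
  Taxon_D vs Taxon_Y: 3
  Taxon_D vs Taxon_Q: 4
  Taxon_Y vs Taxon_Q: 6
The largest is 6, between Taxon_Y and Taxon_Q.

6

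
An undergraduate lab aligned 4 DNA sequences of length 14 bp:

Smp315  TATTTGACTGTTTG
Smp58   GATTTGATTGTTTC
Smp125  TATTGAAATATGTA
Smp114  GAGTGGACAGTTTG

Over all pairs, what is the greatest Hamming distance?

Pairwise Hamming distances:
  Smp315 vs Smp58: 3
  Smp315 vs Smp125: 6
  Smp315 vs Smp114: 4
  Smp58 vs Smp125: 7
  Smp58 vs Smp114: 5
  Smp125 vs Smp114: 8
The largest is 8, between Smp125 and Smp114.

8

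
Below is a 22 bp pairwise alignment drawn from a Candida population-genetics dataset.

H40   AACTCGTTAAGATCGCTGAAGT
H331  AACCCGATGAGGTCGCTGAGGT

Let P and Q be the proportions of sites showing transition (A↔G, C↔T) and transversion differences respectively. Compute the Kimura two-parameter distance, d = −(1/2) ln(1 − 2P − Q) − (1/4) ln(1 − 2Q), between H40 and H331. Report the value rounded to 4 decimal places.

The sequences differ at positions 4 (T/C, transition), 7 (T/A, transversion), 9 (A/G, transition), 12 (A/G, transition), 20 (A/G, transition).
Of the 5 differences, 4 transitions and 1 transversion over 22 sites: P = 4/22 = 0.181818, Q = 1/22 = 0.045455.
d = −0.5·ln(0.590909) − 0.25·ln(0.909090) = −0.5·(-0.526093) − 0.25·(-0.095311) = 0.2869.

0.2869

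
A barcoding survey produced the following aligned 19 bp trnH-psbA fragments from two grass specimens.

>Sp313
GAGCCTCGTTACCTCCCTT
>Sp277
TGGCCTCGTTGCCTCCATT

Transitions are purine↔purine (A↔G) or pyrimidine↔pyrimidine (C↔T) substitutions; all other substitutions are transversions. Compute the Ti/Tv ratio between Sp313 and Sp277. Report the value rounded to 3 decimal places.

1.000

Mismatches occur at site 1 (G/T, transversion), site 2 (A/G, transition), site 11 (A/G, transition), site 17 (C/A, transversion).
Of the 4 differences, 2 transitions and 2 transversions, so Ti/Tv = 2/2 = 1.000.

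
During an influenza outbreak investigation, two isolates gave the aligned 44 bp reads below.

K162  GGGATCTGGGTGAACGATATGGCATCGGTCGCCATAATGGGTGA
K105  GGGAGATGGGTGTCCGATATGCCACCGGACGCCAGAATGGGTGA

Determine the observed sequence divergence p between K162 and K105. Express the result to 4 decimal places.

0.1818

Differing sites — 5:T/G; 6:C/A; 13:A/T; 14:A/C; 22:G/C; 25:T/C; 29:T/A; 35:T/G.
There are 8 differences over 44 sites, so p = 8/44 = 0.1818.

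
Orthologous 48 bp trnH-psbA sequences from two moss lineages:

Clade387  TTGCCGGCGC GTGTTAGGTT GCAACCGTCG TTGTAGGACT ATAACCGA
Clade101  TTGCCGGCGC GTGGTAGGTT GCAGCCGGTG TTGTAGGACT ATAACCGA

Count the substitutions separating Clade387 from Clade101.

Mismatches occur at site 14 (T↔G), site 24 (A↔G), site 28 (T↔G), site 29 (C↔T).
That gives 4 mismatches out of 48 aligned sites, so the Hamming distance is 4.

4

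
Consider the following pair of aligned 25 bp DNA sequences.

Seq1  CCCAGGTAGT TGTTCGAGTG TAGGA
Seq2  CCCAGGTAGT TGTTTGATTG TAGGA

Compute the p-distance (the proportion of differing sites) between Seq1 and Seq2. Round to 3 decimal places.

The sequences differ at positions 15 (C/T), 18 (G/T).
There are 2 differences over 25 sites, so p = 2/25 = 0.080.

0.080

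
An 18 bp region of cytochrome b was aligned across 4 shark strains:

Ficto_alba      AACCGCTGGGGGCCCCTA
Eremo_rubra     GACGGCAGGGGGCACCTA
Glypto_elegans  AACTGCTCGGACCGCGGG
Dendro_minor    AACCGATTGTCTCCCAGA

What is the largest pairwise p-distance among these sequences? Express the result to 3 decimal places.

0.611

Pairwise Hamming distances:
  Ficto_alba vs Eremo_rubra: 4
  Ficto_alba vs Glypto_elegans: 8
  Ficto_alba vs Dendro_minor: 7
  Eremo_rubra vs Glypto_elegans: 10
  Eremo_rubra vs Dendro_minor: 11
  Glypto_elegans vs Dendro_minor: 9
The largest is 11 mismatches, between Eremo_rubra and Dendro_minor; p = 11/18 = 0.611.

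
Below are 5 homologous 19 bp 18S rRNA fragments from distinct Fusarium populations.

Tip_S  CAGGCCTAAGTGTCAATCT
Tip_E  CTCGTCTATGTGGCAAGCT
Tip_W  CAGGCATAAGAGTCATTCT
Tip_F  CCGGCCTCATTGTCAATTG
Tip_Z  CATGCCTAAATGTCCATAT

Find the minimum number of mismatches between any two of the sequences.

3

Pairwise Hamming distances:
  Tip_S vs Tip_E: 6
  Tip_S vs Tip_W: 3
  Tip_S vs Tip_F: 5
  Tip_S vs Tip_Z: 4
  Tip_E vs Tip_W: 9
  Tip_E vs Tip_F: 10
  Tip_E vs Tip_Z: 9
  Tip_W vs Tip_F: 8
  Tip_W vs Tip_Z: 7
  Tip_F vs Tip_Z: 7
The smallest is 3, between Tip_S and Tip_W.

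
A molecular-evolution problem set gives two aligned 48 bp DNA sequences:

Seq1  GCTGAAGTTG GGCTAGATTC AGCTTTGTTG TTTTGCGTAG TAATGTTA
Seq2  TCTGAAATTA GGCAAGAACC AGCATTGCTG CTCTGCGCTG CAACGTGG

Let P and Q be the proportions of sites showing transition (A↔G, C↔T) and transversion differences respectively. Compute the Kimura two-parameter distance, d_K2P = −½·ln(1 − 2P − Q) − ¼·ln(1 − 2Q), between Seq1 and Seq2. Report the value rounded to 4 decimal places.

0.4620

Differing sites — 1:G/T (Tv); 7:G/A (Ti); 10:G/A (Ti); 14:T/A (Tv); 18:T/A (Tv); 19:T/C (Ti); 24:T/A (Tv); 28:T/C (Ti); 31:T/C (Ti); 33:T/C (Ti); 38:T/C (Ti); 39:A/T (Tv); 41:T/C (Ti); 44:T/C (Ti); 47:T/G (Tv); 48:A/G (Ti).
Of the 16 differences, 10 transitions and 6 transversions over 48 sites: P = 10/48 = 0.208333, Q = 6/48 = 0.125000.
d = −0.5·ln(0.458334) − 0.25·ln(0.750000) = −0.5·(-0.780157) − 0.25·(-0.287682) = 0.4620.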